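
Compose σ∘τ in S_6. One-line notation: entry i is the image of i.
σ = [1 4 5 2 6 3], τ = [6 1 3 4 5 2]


σ∘τ: apply τ first, then σ
1 →τ 6 →σ 3
2 →τ 1 →σ 1
3 →τ 3 →σ 5
4 →τ 4 →σ 2
5 →τ 5 →σ 6
6 →τ 2 →σ 4

σ∘τ = [3 1 5 2 6 4]


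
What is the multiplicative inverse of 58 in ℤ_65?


Use the extended Euclidean algorithm to write 1 = 58·s + 65·t; then s mod 65 is the inverse.
Euclidean algorithm:
  58 = 0·65 + 58
  65 = 1·58 + 7
  58 = 8·7 + 2
  7 = 3·2 + 1
  2 = 2·1 + 0
gcd(58,65) = 1
Back-substitution gives: 58·(-28) + 65·(25) = 1
So 58⁻¹ ≡ -28 ≡ 37 (mod 65)
Check: 58 × 37 = 2146 ≡ 1 (mod 65) ✓

58⁻¹ ≡ 37 (mod 65)


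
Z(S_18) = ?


Z(G) = {g ∈ G | gx = xg for all x ∈ G}
S_n is non-abelian for n ≥ 3; Z(S_18) is trivial

Z(S_18) = {e}


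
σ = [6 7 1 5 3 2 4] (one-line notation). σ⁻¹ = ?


To find σ⁻¹, swap domain and range:
σ(1) = 6 → σ⁻¹(6) = 1
σ(2) = 7 → σ⁻¹(7) = 2
σ(3) = 1 → σ⁻¹(1) = 3
σ(4) = 5 → σ⁻¹(5) = 4
σ(5) = 3 → σ⁻¹(3) = 5
σ(6) = 2 → σ⁻¹(2) = 6
σ(7) = 4 → σ⁻¹(4) = 7

σ⁻¹ = [3 6 5 7 4 1 2]


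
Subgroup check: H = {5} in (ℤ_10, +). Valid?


Subgroup test for H = {5} in (ℤ_10, +):
(1) 0 ∈ H? No
(2) Closure: for all a,b ∈ H, (a+b) mod 10 ∈ H? No  [counterexample: 5 + 5 = 0 ∉ H]
(3) Inverses: for all a ∈ H, -a mod 10 ∈ H? Yes

No, H is not a subgroup of ℤ_10


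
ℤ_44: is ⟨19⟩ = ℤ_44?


g generates ℤ_n iff gcd(g, n) = 1
gcd(19, 44) = 1
Since gcd = 1, 19 is a generator.

Yes, 19 generates ℤ_44


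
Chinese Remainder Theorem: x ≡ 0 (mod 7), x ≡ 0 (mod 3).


m₁ = 7, m₂ = 3, gcd = 1, so CRT applies. M = m₁·m₂ = 21
Let M₁ = M/m₁ = 3, M₂ = M/m₂ = 7
Find y₁ ≡ M₁⁻¹ (mod m₁): 3⁻¹ ≡ 5 (mod 7)
Find y₂ ≡ M₂⁻¹ (mod m₂): 7⁻¹ ≡ 1 (mod 3)
x = a₁·M₁·y₁ + a₂·M₂·y₂ = 0·3·5 + 0·7·1 = 0
Reduce mod 21: x ≡ 0
Check: 0 mod 7 = 0 ✓, 0 mod 3 = 0 ✓

x ≡ 0 (mod 21)


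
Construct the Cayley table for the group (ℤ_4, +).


Elements: {0, 1, 2, 3}
Operation: addition mod 4
Entry (a, b) = (a + b) mod 4

Cayley table:
  | 0 | 1 | 2 | 3
0 | 0 | 1 | 2 | 3
1 | 1 | 2 | 3 | 0
2 | 2 | 3 | 0 | 1
3 | 3 | 0 | 1 | 2


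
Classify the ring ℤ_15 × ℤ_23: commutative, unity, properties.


Direct product ring; commutative with unity (1,1); but (1,0)·(0,1) = (0,0) gives zero divisors, so not an integral domain
Commutative: Yes
Integral domain: No
Has unity: Yes

ℤ_15 × ℤ_23: Commutative=Yes, Unity=Yes


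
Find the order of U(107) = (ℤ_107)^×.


U(n) is the group of units mod n; |U(n)| = φ(n)
|U(107)| = φ(107) = 106

|U(107) = (ℤ_107)^×| = 106


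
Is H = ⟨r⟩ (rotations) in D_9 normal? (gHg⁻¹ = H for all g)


H = ⟨r⟩ (rotations) in D_9
The rotation subgroup ⟨r⟩ has index 2 in D_9, so it is normal

Yes, normal subgroup


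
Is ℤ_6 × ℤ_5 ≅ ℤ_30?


Comparing ℤ_6 × ℤ_5 and ℤ_30:
gcd(6,5) = 1, so ℤ_6 × ℤ_5 ≅ ℤ_30 (CRT)

Yes, ℤ_6 × ℤ_5 ≅ ℤ_30


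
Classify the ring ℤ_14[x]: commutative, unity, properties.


ℤ_14 has zero divisors (2·7 ≡ 0), and these lift to constant zero divisors in ℤ_14[x]; so not an integral domain
Commutative: Yes
Integral domain: No
Has unity: Yes

ℤ_14[x]: Commutative=Yes, Unity=Yes


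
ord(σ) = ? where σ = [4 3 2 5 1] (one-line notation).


Cycle decomposition: (1 4 5) (2 3)
Cycle lengths: 3, 2
Order = lcm(3, 2) = 6

ord(σ) = 6


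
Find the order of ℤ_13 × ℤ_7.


|A × B| = |A| · |B|
|ℤ_13 × ℤ_7| = 13 × 7 = 91

|ℤ_13 × ℤ_7| = 91


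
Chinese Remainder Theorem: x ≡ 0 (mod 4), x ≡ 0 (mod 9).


m₁ = 4, m₂ = 9, gcd = 1, so CRT applies. M = m₁·m₂ = 36
Let M₁ = M/m₁ = 9, M₂ = M/m₂ = 4
Find y₁ ≡ M₁⁻¹ (mod m₁): 9⁻¹ ≡ 1 (mod 4)
Find y₂ ≡ M₂⁻¹ (mod m₂): 4⁻¹ ≡ 7 (mod 9)
x = a₁·M₁·y₁ + a₂·M₂·y₂ = 0·9·1 + 0·4·7 = 0
Reduce mod 36: x ≡ 0
Check: 0 mod 4 = 0 ✓, 0 mod 9 = 0 ✓

x ≡ 0 (mod 36)


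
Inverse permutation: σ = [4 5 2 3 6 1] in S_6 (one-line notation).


To find σ⁻¹, swap domain and range:
σ(1) = 4 → σ⁻¹(4) = 1
σ(2) = 5 → σ⁻¹(5) = 2
σ(3) = 2 → σ⁻¹(2) = 3
σ(4) = 3 → σ⁻¹(3) = 4
σ(5) = 6 → σ⁻¹(6) = 5
σ(6) = 1 → σ⁻¹(1) = 6

σ⁻¹ = [6 3 4 1 2 5]


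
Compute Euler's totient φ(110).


Factor n: 110 = 2 × 5 × 11
φ(n) = n · ∏(1 - 1/p) over distinct primes p | n
φ(110) = 110 · (1 - 1/2) · (1 - 1/5) · (1 - 1/11) = 40

φ(110) = 40


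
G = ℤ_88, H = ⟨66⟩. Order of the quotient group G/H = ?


|⟨66⟩| = n / gcd(66, 88) = 88 / 22 = 4
H is normal (ℤ_88 is abelian).
|G/H| = |G| / |H| = 88 / 4 = 22

|G/H| = 22


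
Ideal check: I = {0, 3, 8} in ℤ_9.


Check ideal conditions for I = {0, 3, 8} in ℤ_9:
(1) I is an additive subgroup? No
(2) For r ∈ ℤ_9 and a ∈ I: r·a ∈ I? No  [counterexample: r=2, a=3, r·a mod 9 = 6 ∉ I]

No, I is not an ideal of ℤ_9


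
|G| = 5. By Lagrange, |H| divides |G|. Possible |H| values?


Lagrange's theorem: |H| divides |G|
|G| = 5
Divisors of 5: 1, 5

Possible subgroup orders: {1, 5}


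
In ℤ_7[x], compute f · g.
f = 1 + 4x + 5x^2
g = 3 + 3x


Expand and collect like terms; reduce coefficients mod 7:
x^0: 1·3 = 3 ≡ 3 (mod 7)
x^1: 1·3 + 4·3 = 15 ≡ 1 (mod 7)
x^2: 4·3 + 5·3 = 27 ≡ 6 (mod 7)
x^3: 5·3 = 15 ≡ 1 (mod 7)
Result: 3 + x + 6x^2 + x^3

f · g = 3 + x + 6x^2 + x^3


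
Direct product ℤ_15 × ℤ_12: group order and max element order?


|ℤ_15 × ℤ_12| = 15 × 12 = 180
Max element order = lcm(15,12) = 60
Cyclic? No (gcd=3)

|ℤ_15×ℤ_12| = 180, max element order = 60


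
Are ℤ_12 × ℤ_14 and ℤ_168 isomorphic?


Comparing ℤ_12 × ℤ_14 and ℤ_168:
gcd(12,14) = 2 ≠ 1. Max element order in ℤ_12×ℤ_14 is lcm(12,14) = 84 < 168, so it has no element of order 168

No, ℤ_12 × ℤ_14 ≇ ℤ_168


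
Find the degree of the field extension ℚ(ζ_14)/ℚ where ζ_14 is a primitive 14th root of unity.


[ℚ(ζ_n):ℚ] = deg Φ_n(x) = φ(n). Here φ(14) = 6

[ℚ(ζ_14)/ℚ where ζ_14 is a primitive 14th root of unity] = 6


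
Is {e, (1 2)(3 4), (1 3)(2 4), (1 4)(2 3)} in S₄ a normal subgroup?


H = {e, (1 2)(3 4), (1 3)(2 4), (1 4)(2 3)} in S₄
This is the Klein four-group V₄; it is normal in S₄ (it is a union of conjugacy classes)

Yes, normal subgroup


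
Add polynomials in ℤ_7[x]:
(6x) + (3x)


Add coefficients mod 7:
x^0: 0 + 0 = 0 (mod 7)
x^1: 6 + 3 = 2 (mod 7)
Result: 2x

f + g = 2x


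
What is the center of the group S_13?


Z(G) = {g ∈ G | gx = xg for all x ∈ G}
S_n is non-abelian for n ≥ 3; Z(S_13) is trivial

Z(S_13) = {e}


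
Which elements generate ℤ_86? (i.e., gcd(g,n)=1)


g generates ℤ_n iff gcd(g,n) = 1
Prime factors of 86: 2, 43
Generators are g ∈ {1,...,85} not divisible by any of these primes.
Generators: {1, 3, 5, 7, 9, 11, 13, 15, 17, 19, 21, 23, 25, 27, 29, 31, 33, 35, 37, 39, 41, 45, 47, 49, 51, 53, 55, 57, 59, 61, 63, 65, 67, 69, 71, 73, 75, 77, 79, 81, 83, 85}
Number of generators = φ(86) = 42

Generators of ℤ_86 = {1, 3, 5, 7, 9, 11, 13, 15, 17, 19, 21, 23, 25, 27, 29, 31, 33, 35, 37, 39, 41, 45, 47, 49, 51, 53, 55, 57, 59, 61, 63, 65, 67, 69, 71, 73, 75, 77, 79, 81, 83, 85}


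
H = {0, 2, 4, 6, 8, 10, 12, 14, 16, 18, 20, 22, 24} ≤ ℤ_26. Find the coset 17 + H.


17 + H = {17 + h (mod 26) : h ∈ H}
17+0=17, 17+2=19, 17+4=21, 17+6=23, 17+8=25, 17+10=1, 17+12=3, 17+14=5, 17+16=7, 17+18=9, 17+20=11, 17+22=13, 17+24=15
17 + H = {1, 3, 5, 7, 9, 11, 13, 15, 17, 19, 21, 23, 25} = 1 + H

17 + H = {1, 3, 5, 7, 9, 11, 13, 15, 17, 19, 21, 23, 25}


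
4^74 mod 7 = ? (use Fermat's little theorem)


Fermat's little theorem: if p is prime and gcd(a,p)=1, then a^(p-1) ≡ 1 (mod p)
p = 7 is prime, gcd(4,7) = 1
Reduce exponent: 74 mod 6 = 2
So 4^74 ≡ 4^2 (mod 7)
4^2 mod 7 = 2

4^74 ≡ 2 (mod 7)


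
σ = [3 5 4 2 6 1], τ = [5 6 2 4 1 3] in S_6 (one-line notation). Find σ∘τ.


σ∘τ: apply τ first, then σ
1 →τ 5 →σ 6
2 →τ 6 →σ 1
3 →τ 2 →σ 5
4 →τ 4 →σ 2
5 →τ 1 →σ 3
6 →τ 3 →σ 4

σ∘τ = [6 1 5 2 3 4]


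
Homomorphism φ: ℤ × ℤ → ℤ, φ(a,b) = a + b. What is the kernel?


Kernel = preimage of identity
ker(φ) = {(a,b) ∈ ℤ² | a+b = 0} = {(a,-a) | a ∈ ℤ}

ker(φ) = {(a,-a) | a ∈ ℤ}


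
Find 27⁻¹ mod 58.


Use the extended Euclidean algorithm to write 1 = 27·s + 58·t; then s mod 58 is the inverse.
Euclidean algorithm:
  27 = 0·58 + 27
  58 = 2·27 + 4
  27 = 6·4 + 3
  4 = 1·3 + 1
  3 = 3·1 + 0
gcd(27,58) = 1
Back-substitution gives: 27·(-15) + 58·(7) = 1
So 27⁻¹ ≡ -15 ≡ 43 (mod 58)
Check: 27 × 43 = 1161 ≡ 1 (mod 58) ✓

27⁻¹ ≡ 43 (mod 58)


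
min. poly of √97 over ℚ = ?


√97 satisfies x² - 97 = 0, irreducible over ℚ since 97 is squarefree

Minimal polynomial: x² - 97


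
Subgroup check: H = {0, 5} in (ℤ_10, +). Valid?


Subgroup test for H = {0, 5} in (ℤ_10, +):
(1) 0 ∈ H? Yes
(2) Closure: for all a,b ∈ H, (a+b) mod 10 ∈ H? Yes
(3) Inverses: for all a ∈ H, -a mod 10 ∈ H? Yes

Yes, H is a subgroup of ℤ_10


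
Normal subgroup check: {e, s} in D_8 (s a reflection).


H = {e, s} in D_8 (s a reflection)
r·s·r⁻¹ = sr⁻² ≠ s for n ≥ 3, so {e, s} is not closed under conjugation

No, not a normal subgroup


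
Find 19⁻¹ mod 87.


Use the extended Euclidean algorithm to write 1 = 19·s + 87·t; then s mod 87 is the inverse.
Euclidean algorithm:
  19 = 0·87 + 19
  87 = 4·19 + 11
  19 = 1·11 + 8
  11 = 1·8 + 3
  8 = 2·3 + 2
  3 = 1·2 + 1
  2 = 2·1 + 0
gcd(19,87) = 1
Back-substitution gives: 19·(-32) + 87·(7) = 1
So 19⁻¹ ≡ -32 ≡ 55 (mod 87)
Check: 19 × 55 = 1045 ≡ 1 (mod 87) ✓

19⁻¹ ≡ 55 (mod 87)


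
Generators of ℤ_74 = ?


g generates ℤ_n iff gcd(g,n) = 1
Prime factors of 74: 2, 37
Generators are g ∈ {1,...,73} not divisible by any of these primes.
Generators: {1, 3, 5, 7, 9, 11, 13, 15, 17, 19, 21, 23, 25, 27, 29, 31, 33, 35, 39, 41, 43, 45, 47, 49, 51, 53, 55, 57, 59, 61, 63, 65, 67, 69, 71, 73}
Number of generators = φ(74) = 36

Generators of ℤ_74 = {1, 3, 5, 7, 9, 11, 13, 15, 17, 19, 21, 23, 25, 27, 29, 31, 33, 35, 39, 41, 43, 45, 47, 49, 51, 53, 55, 57, 59, 61, 63, 65, 67, 69, 71, 73}


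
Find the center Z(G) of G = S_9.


Z(G) = {g ∈ G | gx = xg for all x ∈ G}
S_n is non-abelian for n ≥ 3; Z(S_9) is trivial

Z(S_9) = {e}


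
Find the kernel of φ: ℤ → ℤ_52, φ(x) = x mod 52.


Kernel = preimage of identity
ker(φ) = {x ∈ ℤ : x ≡ 0 (mod 52)} = 52ℤ = {0, ±52, ±104, ...}

ker(φ) = 52ℤ


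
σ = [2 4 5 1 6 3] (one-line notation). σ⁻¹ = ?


To find σ⁻¹, swap domain and range:
σ(1) = 2 → σ⁻¹(2) = 1
σ(2) = 4 → σ⁻¹(4) = 2
σ(3) = 5 → σ⁻¹(5) = 3
σ(4) = 1 → σ⁻¹(1) = 4
σ(5) = 6 → σ⁻¹(6) = 5
σ(6) = 3 → σ⁻¹(3) = 6

σ⁻¹ = [4 1 6 2 3 5]


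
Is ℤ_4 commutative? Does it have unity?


ℤ_4 is a commutative ring with unity 1; 4 = 2×2 is composite, so 2·2 ≡ 0 gives zero divisors (not an integral domain)
Commutative: Yes
Integral domain: No
Has unity: Yes

ℤ_4: Commutative=Yes, Unity=Yes


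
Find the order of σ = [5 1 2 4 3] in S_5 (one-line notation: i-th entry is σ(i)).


Cycle decomposition: (1 5 3 2)
Cycle lengths: 4
Order = lcm(4) = 4

ord(σ) = 4


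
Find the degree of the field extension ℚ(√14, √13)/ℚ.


[ℚ(√14,√13):ℚ] = [ℚ(√14,√13):ℚ(√14)]·[ℚ(√14):ℚ] = 2·2 = 4

[ℚ(√14, √13)/ℚ] = 4


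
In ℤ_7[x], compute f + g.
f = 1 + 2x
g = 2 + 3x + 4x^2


Add coefficients mod 7:
x^0: 1 + 2 = 3 (mod 7)
x^1: 2 + 3 = 5 (mod 7)
x^2: 0 + 4 = 4 (mod 7)
Result: 3 + 5x + 4x^2

f + g = 3 + 5x + 4x^2


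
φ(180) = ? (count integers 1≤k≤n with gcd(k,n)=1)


Factor n: 180 = 2^2 × 3^2 × 5
φ(n) = n · ∏(1 - 1/p) over distinct primes p | n
φ(180) = 180 · (1 - 1/2) · (1 - 1/3) · (1 - 1/5) = 48

φ(180) = 48


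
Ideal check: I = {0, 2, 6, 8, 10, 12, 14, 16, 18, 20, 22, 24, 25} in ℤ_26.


Check ideal conditions for I = {0, 2, 6, 8, 10, 12, 14, 16, 18, 20, 22, 24, 25} in ℤ_26:
(1) I is an additive subgroup? No
(2) For r ∈ ℤ_26 and a ∈ I: r·a ∈ I? No  [counterexample: r=2, a=2, r·a mod 26 = 4 ∉ I]

No, I is not an ideal of ℤ_26


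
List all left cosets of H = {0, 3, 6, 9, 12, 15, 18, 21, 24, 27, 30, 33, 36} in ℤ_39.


H = {0, 3, 6, 9, 12, 15, 18, 21, 24, 27, 30, 33, 36}, |H| = 13
Number of cosets = |G|/|H| = 39/13 = 3
0 + H = {0, 3, 6, 9, 12, 15, 18, 21, 24, 27, 30, 33, 36}
1 + H = {1, 4, 7, 10, 13, 16, 19, 22, 25, 28, 31, 34, 37}
2 + H = {2, 5, 8, 11, 14, 17, 20, 23, 26, 29, 32, 35, 38}

Cosets: 0+H={0,3,6,9,12,15,18,21,24,27,30,33,36}; 1+H={1,4,7,10,13,16,19,22,25,28,31,34,37}; 2+H={2,5,8,11,14,17,20,23,26,29,32,35,38}


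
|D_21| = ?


|D_n| = 2n (n rotations and n reflections)
|D_21| = 2×21 = 42

|D_21| = 42


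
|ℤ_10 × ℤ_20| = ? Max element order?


|ℤ_10 × ℤ_20| = 10 × 20 = 200
Max element order = lcm(10,20) = 20
Cyclic? No (gcd=10)

|ℤ_10×ℤ_20| = 200, max element order = 20


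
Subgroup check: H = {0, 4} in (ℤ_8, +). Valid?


Subgroup test for H = {0, 4} in (ℤ_8, +):
(1) 0 ∈ H? Yes
(2) Closure: for all a,b ∈ H, (a+b) mod 8 ∈ H? Yes
(3) Inverses: for all a ∈ H, -a mod 8 ∈ H? Yes

Yes, H is a subgroup of ℤ_8


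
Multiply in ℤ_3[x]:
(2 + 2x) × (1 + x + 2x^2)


Expand and collect like terms; reduce coefficients mod 3:
x^0: 2·1 = 2 ≡ 2 (mod 3)
x^1: 2·1 + 2·1 = 4 ≡ 1 (mod 3)
x^2: 2·2 + 2·1 = 6 ≡ 0 (mod 3)
x^3: 2·2 = 4 ≡ 1 (mod 3)
Result: 2 + x + x^3

f · g = 2 + x + x^3


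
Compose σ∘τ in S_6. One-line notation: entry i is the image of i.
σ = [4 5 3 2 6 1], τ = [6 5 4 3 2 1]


σ∘τ: apply τ first, then σ
1 →τ 6 →σ 1
2 →τ 5 →σ 6
3 →τ 4 →σ 2
4 →τ 3 →σ 3
5 →τ 2 →σ 5
6 →τ 1 →σ 4

σ∘τ = [1 6 2 3 5 4]


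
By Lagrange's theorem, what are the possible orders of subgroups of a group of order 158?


Lagrange's theorem: |H| divides |G|
|G| = 158
Divisors of 158: 1, 2, 79, 158

Possible subgroup orders: {1, 2, 79, 158}


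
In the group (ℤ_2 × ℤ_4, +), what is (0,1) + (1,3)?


Operation: componentwise addition mod (2, 4)
(0,1) + (1,3) = ((a₁+b₁) mod 2, (a₂+b₂) mod 4) with a = (0,1), b = (1,3)

(0,1) + (1,3) = (1,0)


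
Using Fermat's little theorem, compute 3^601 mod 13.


Fermat's little theorem: if p is prime and gcd(a,p)=1, then a^(p-1) ≡ 1 (mod p)
p = 13 is prime, gcd(3,13) = 1
Reduce exponent: 601 mod 12 = 1
So 3^601 ≡ 3^1 (mod 13)
3^1 mod 13 = 3

3^601 ≡ 3 (mod 13)


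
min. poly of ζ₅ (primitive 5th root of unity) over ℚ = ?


ζ₅ is a root of Φ₅(x) = x⁴ + x³ + x² + x + 1, irreducible over ℚ

Minimal polynomial: x⁴ + x³ + x² + x + 1


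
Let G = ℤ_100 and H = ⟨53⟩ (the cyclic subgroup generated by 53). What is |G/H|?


|⟨53⟩| = n / gcd(53, 100) = 100 / 1 = 100
H is normal (ℤ_100 is abelian).
|G/H| = |G| / |H| = 100 / 100 = 1

|G/H| = 1


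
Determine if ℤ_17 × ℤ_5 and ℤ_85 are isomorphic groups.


Comparing ℤ_17 × ℤ_5 and ℤ_85:
gcd(17,5) = 1, so ℤ_17 × ℤ_5 ≅ ℤ_85 (CRT)

Yes, ℤ_17 × ℤ_5 ≅ ℤ_85


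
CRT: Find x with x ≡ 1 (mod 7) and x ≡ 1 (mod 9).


m₁ = 7, m₂ = 9, gcd = 1, so CRT applies. M = m₁·m₂ = 63
Let M₁ = M/m₁ = 9, M₂ = M/m₂ = 7
Find y₁ ≡ M₁⁻¹ (mod m₁): 9⁻¹ ≡ 4 (mod 7)
Find y₂ ≡ M₂⁻¹ (mod m₂): 7⁻¹ ≡ 4 (mod 9)
x = a₁·M₁·y₁ + a₂·M₂·y₂ = 1·9·4 + 1·7·4 = 64
Reduce mod 63: x ≡ 1
Check: 1 mod 7 = 1 ✓, 1 mod 9 = 1 ✓

x ≡ 1 (mod 63)


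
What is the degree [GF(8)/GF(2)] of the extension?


GF(8) = GF(2^3), so the extension degree is 3

[GF(8)/GF(2)] = 3


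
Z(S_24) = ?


Z(G) = {g ∈ G | gx = xg for all x ∈ G}
S_n is non-abelian for n ≥ 3; Z(S_24) is trivial

Z(S_24) = {e}


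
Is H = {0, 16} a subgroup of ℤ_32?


Subgroup test for H = {0, 16} in (ℤ_32, +):
(1) 0 ∈ H? Yes
(2) Closure: for all a,b ∈ H, (a+b) mod 32 ∈ H? Yes
(3) Inverses: for all a ∈ H, -a mod 32 ∈ H? Yes

Yes, H is a subgroup of ℤ_32


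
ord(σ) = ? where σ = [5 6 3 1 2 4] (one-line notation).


Cycle decomposition: (1 5 2 6 4)
Cycle lengths: 5
Order = lcm(5) = 5

ord(σ) = 5


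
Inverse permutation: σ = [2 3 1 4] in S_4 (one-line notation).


To find σ⁻¹, swap domain and range:
σ(1) = 2 → σ⁻¹(2) = 1
σ(2) = 3 → σ⁻¹(3) = 2
σ(3) = 1 → σ⁻¹(1) = 3
σ(4) = 4 → σ⁻¹(4) = 4

σ⁻¹ = [3 1 2 4]


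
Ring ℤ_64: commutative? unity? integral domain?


ℤ_64 is a commutative ring with unity 1; 64 = 2×32 is composite, so 2·32 ≡ 0 gives zero divisors (not an integral domain)
Commutative: Yes
Integral domain: No
Has unity: Yes

ℤ_64: Commutative=Yes, Unity=Yes


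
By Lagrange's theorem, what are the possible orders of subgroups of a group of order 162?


Lagrange's theorem: |H| divides |G|
|G| = 162
Divisors of 162: 1, 2, 3, 6, 9, 18, 27, 54, 81, 162

Possible subgroup orders: {1, 2, 3, 6, 9, 18, 27, 54, 81, 162}


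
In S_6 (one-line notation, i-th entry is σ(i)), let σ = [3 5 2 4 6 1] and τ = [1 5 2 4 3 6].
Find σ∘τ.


σ∘τ: apply τ first, then σ
1 →τ 1 →σ 3
2 →τ 5 →σ 6
3 →τ 2 →σ 5
4 →τ 4 →σ 4
5 →τ 3 →σ 2
6 →τ 6 →σ 1

σ∘τ = [3 6 5 4 2 1]


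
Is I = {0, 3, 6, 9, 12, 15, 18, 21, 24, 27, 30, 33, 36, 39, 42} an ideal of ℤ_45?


Check ideal conditions for I = {0, 3, 6, 9, 12, 15, 18, 21, 24, 27, 30, 33, 36, 39, 42} in ℤ_45:
(1) I is an additive subgroup? Yes
(2) For r ∈ ℤ_45 and a ∈ I: r·a ∈ I? Yes

Yes, I is an ideal of ℤ_45


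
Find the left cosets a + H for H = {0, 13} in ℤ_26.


H = {0, 13}, |H| = 2
Number of cosets = |G|/|H| = 26/2 = 13
0 + H = {0, 13}
1 + H = {1, 14}
2 + H = {2, 15}
3 + H = {3, 16}
4 + H = {4, 17}
5 + H = {5, 18}
6 + H = {6, 19}
7 + H = {7, 20}
8 + H = {8, 21}
9 + H = {9, 22}
10 + H = {10, 23}
11 + H = {11, 24}
12 + H = {12, 25}

Cosets: 0+H={0,13}; 1+H={1,14}; 2+H={2,15}; 3+H={3,16}; 4+H={4,17}; 5+H={5,18}; 6+H={6,19}; 7+H={7,20}; 8+H={8,21}; 9+H={9,22}; 10+H={10,23}; 11+H={11,24}; 12+H={12,25}


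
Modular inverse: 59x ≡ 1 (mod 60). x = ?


Use the extended Euclidean algorithm to write 1 = 59·s + 60·t; then s mod 60 is the inverse.
Euclidean algorithm:
  59 = 0·60 + 59
  60 = 1·59 + 1
  59 = 59·1 + 0
gcd(59,60) = 1
Back-substitution gives: 59·(-1) + 60·(1) = 1
So 59⁻¹ ≡ -1 ≡ 59 (mod 60)
Check: 59 × 59 = 3481 ≡ 1 (mod 60) ✓

59⁻¹ ≡ 59 (mod 60)


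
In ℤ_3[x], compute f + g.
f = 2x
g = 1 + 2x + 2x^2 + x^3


Add coefficients mod 3:
x^0: 0 + 1 = 1 (mod 3)
x^1: 2 + 2 = 1 (mod 3)
x^2: 0 + 2 = 2 (mod 3)
x^3: 0 + 1 = 1 (mod 3)
Result: 1 + x + 2x^2 + x^3

f + g = 1 + x + 2x^2 + x^3


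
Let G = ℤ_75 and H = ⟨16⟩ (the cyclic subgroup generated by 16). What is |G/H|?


|⟨16⟩| = n / gcd(16, 75) = 75 / 1 = 75
H is normal (ℤ_75 is abelian).
|G/H| = |G| / |H| = 75 / 75 = 1

|G/H| = 1


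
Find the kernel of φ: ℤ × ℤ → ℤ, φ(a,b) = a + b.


Kernel = preimage of identity
ker(φ) = {(a,b) ∈ ℤ² | a+b = 0} = {(a,-a) | a ∈ ℤ}

ker(φ) = {(a,-a) | a ∈ ℤ}


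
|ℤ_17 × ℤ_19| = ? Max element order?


|ℤ_17 × ℤ_19| = 17 × 19 = 323
Max element order = lcm(17,19) = 323
Cyclic? Yes (gcd=1)

|ℤ_17×ℤ_19| = 323, max element order = 323


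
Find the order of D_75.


|D_n| = 2n (n rotations and n reflections)
|D_75| = 2×75 = 150

|D_75| = 150


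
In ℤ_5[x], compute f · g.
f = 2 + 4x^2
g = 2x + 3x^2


Expand and collect like terms; reduce coefficients mod 5:
x^0: 2·0 = 0 ≡ 0 (mod 5)
x^1: 2·2 + 0·0 = 4 ≡ 4 (mod 5)
x^2: 2·3 + 0·2 + 4·0 = 6 ≡ 1 (mod 5)
x^3: 0·3 + 4·2 = 8 ≡ 3 (mod 5)
x^4: 4·3 = 12 ≡ 2 (mod 5)
Result: 4x + x^2 + 3x^3 + 2x^4

f · g = 4x + x^2 + 3x^3 + 2x^4


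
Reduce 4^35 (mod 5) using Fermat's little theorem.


Fermat's little theorem: if p is prime and gcd(a,p)=1, then a^(p-1) ≡ 1 (mod p)
p = 5 is prime, gcd(4,5) = 1
Reduce exponent: 35 mod 4 = 3
So 4^35 ≡ 4^3 (mod 5)
4^3 mod 5 = 4

4^35 ≡ 4 (mod 5)


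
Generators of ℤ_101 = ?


g generates ℤ_n iff gcd(g,n) = 1
Prime factors of 101: 101
Generators are g ∈ {1,...,100} not divisible by any of these primes.
Generators: {1, 2, 3, 4, 5, 6, 7, 8, 9, 10, 11, 12, 13, 14, 15, 16, 17, 18, 19, 20, 21, 22, 23, 24, 25, 26, 27, 28, 29, 30, 31, 32, 33, 34, 35, 36, 37, 38, 39, 40, 41, 42, 43, 44, 45, 46, 47, 48, 49, 50, 51, 52, 53, 54, 55, 56, 57, 58, 59, 60, 61, 62, 63, 64, 65, 66, 67, 68, 69, 70, 71, 72, 73, 74, 75, 76, 77, 78, 79, 80, 81, 82, 83, 84, 85, 86, 87, 88, 89, 90, 91, 92, 93, 94, 95, 96, 97, 98, 99, 100}
Number of generators = φ(101) = 100

Generators of ℤ_101 = {1, 2, 3, 4, 5, 6, 7, 8, 9, 10, 11, 12, 13, 14, 15, 16, 17, 18, 19, 20, 21, 22, 23, 24, 25, 26, 27, 28, 29, 30, 31, 32, 33, 34, 35, 36, 37, 38, 39, 40, 41, 42, 43, 44, 45, 46, 47, 48, 49, 50, 51, 52, 53, 54, 55, 56, 57, 58, 59, 60, 61, 62, 63, 64, 65, 66, 67, 68, 69, 70, 71, 72, 73, 74, 75, 76, 77, 78, 79, 80, 81, 82, 83, 84, 85, 86, 87, 88, 89, 90, 91, 92, 93, 94, 95, 96, 97, 98, 99, 100}


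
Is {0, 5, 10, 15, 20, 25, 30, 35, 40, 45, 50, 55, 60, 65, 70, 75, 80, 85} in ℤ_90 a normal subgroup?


H = {0, 5, 10, 15, 20, 25, 30, 35, 40, 45, 50, 55, 60, 65, 70, 75, 80, 85} in ℤ_90
ℤ_90 is abelian; every subgroup of an abelian group is normal

Yes, normal subgroup


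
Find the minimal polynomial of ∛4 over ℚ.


∛4 satisfies x³ - 4 = 0, irreducible over ℚ (no rational root; 4 is not a perfect cube)

Minimal polynomial: x³ - 4


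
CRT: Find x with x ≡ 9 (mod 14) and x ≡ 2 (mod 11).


m₁ = 14, m₂ = 11, gcd = 1, so CRT applies. M = m₁·m₂ = 154
Let M₁ = M/m₁ = 11, M₂ = M/m₂ = 14
Find y₁ ≡ M₁⁻¹ (mod m₁): 11⁻¹ ≡ 9 (mod 14)
Find y₂ ≡ M₂⁻¹ (mod m₂): 14⁻¹ ≡ 4 (mod 11)
x = a₁·M₁·y₁ + a₂·M₂·y₂ = 9·11·9 + 2·14·4 = 1003
Reduce mod 154: x ≡ 79
Check: 79 mod 14 = 9 ✓, 79 mod 11 = 2 ✓

x ≡ 79 (mod 154)


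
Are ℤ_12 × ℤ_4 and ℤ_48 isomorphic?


Comparing ℤ_12 × ℤ_4 and ℤ_48:
gcd(12,4) = 4 ≠ 1. Max element order in ℤ_12×ℤ_4 is lcm(12,4) = 12 < 48, so it has no element of order 48

No, ℤ_12 × ℤ_4 ≇ ℤ_48


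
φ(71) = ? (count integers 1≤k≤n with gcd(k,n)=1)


Factor n: 71 = 71
φ(n) = n · ∏(1 - 1/p) over distinct primes p | n
φ(71) = 71 · (1 - 1/71) = 70

φ(71) = 70


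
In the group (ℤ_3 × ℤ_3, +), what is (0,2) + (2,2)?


Operation: componentwise addition mod (3, 3)
(0,2) + (2,2) = ((a₁+b₁) mod 3, (a₂+b₂) mod 3) with a = (0,2), b = (2,2)

(0,2) + (2,2) = (2,1)


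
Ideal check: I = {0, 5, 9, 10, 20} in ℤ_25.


Check ideal conditions for I = {0, 5, 9, 10, 20} in ℤ_25:
(1) I is an additive subgroup? No
(2) For r ∈ ℤ_25 and a ∈ I: r·a ∈ I? No  [counterexample: r=2, a=9, r·a mod 25 = 18 ∉ I]

No, I is not an ideal of ℤ_25


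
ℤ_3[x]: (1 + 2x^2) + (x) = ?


Add coefficients mod 3:
x^0: 1 + 0 = 1 (mod 3)
x^1: 0 + 1 = 1 (mod 3)
x^2: 2 + 0 = 2 (mod 3)
Result: 1 + x + 2x^2

f + g = 1 + x + 2x^2


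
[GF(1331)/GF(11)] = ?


GF(1331) = GF(11^3), so the extension degree is 3

[GF(1331)/GF(11)] = 3


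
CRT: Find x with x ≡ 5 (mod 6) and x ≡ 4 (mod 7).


m₁ = 6, m₂ = 7, gcd = 1, so CRT applies. M = m₁·m₂ = 42
Let M₁ = M/m₁ = 7, M₂ = M/m₂ = 6
Find y₁ ≡ M₁⁻¹ (mod m₁): 7⁻¹ ≡ 1 (mod 6)
Find y₂ ≡ M₂⁻¹ (mod m₂): 6⁻¹ ≡ 6 (mod 7)
x = a₁·M₁·y₁ + a₂·M₂·y₂ = 5·7·1 + 4·6·6 = 179
Reduce mod 42: x ≡ 11
Check: 11 mod 6 = 5 ✓, 11 mod 7 = 4 ✓

x ≡ 11 (mod 42)


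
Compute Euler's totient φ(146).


Factor n: 146 = 2 × 73
φ(n) = n · ∏(1 - 1/p) over distinct primes p | n
φ(146) = 146 · (1 - 1/2) · (1 - 1/73) = 72

φ(146) = 72


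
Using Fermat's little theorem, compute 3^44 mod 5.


Fermat's little theorem: if p is prime and gcd(a,p)=1, then a^(p-1) ≡ 1 (mod p)
p = 5 is prime, gcd(3,5) = 1
Reduce exponent: 44 mod 4 = 0
So 3^44 ≡ 3^0 (mod 5)
3^0 = 1

3^44 ≡ 1 (mod 5)


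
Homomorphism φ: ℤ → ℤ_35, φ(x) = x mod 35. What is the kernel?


Kernel = preimage of identity
ker(φ) = {x ∈ ℤ : x ≡ 0 (mod 35)} = 35ℤ = {0, ±35, ±70, ...}

ker(φ) = 35ℤ


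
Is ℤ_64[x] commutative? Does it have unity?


ℤ_64 has zero divisors (2·32 ≡ 0), and these lift to constant zero divisors in ℤ_64[x]; so not an integral domain
Commutative: Yes
Integral domain: No
Has unity: Yes

ℤ_64[x]: Commutative=Yes, Unity=Yes


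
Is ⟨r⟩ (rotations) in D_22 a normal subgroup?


H = ⟨r⟩ (rotations) in D_22
The rotation subgroup ⟨r⟩ has index 2 in D_22, so it is normal

Yes, normal subgroup


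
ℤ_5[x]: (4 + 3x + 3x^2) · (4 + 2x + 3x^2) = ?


Expand and collect like terms; reduce coefficients mod 5:
x^0: 4·4 = 16 ≡ 1 (mod 5)
x^1: 4·2 + 3·4 = 20 ≡ 0 (mod 5)
x^2: 4·3 + 3·2 + 3·4 = 30 ≡ 0 (mod 5)
x^3: 3·3 + 3·2 = 15 ≡ 0 (mod 5)
x^4: 3·3 = 9 ≡ 4 (mod 5)
Result: 1 + 4x^4

f · g = 1 + 4x^4


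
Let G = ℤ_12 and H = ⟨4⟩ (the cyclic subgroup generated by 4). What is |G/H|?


|⟨4⟩| = n / gcd(4, 12) = 12 / 4 = 3
H is normal (ℤ_12 is abelian).
|G/H| = |G| / |H| = 12 / 3 = 4

|G/H| = 4


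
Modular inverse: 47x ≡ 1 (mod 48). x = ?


Use the extended Euclidean algorithm to write 1 = 47·s + 48·t; then s mod 48 is the inverse.
Euclidean algorithm:
  47 = 0·48 + 47
  48 = 1·47 + 1
  47 = 47·1 + 0
gcd(47,48) = 1
Back-substitution gives: 47·(-1) + 48·(1) = 1
So 47⁻¹ ≡ -1 ≡ 47 (mod 48)
Check: 47 × 47 = 2209 ≡ 1 (mod 48) ✓

47⁻¹ ≡ 47 (mod 48)


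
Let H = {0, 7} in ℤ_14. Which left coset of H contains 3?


3 + H = {3 + h (mod 14) : h ∈ H}
3+0=3, 3+7=10

3 + H = {3, 10}


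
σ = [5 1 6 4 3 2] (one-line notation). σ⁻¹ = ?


To find σ⁻¹, swap domain and range:
σ(1) = 5 → σ⁻¹(5) = 1
σ(2) = 1 → σ⁻¹(1) = 2
σ(3) = 6 → σ⁻¹(6) = 3
σ(4) = 4 → σ⁻¹(4) = 4
σ(5) = 3 → σ⁻¹(3) = 5
σ(6) = 2 → σ⁻¹(2) = 6

σ⁻¹ = [2 6 5 4 1 3]


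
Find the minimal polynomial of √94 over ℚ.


√94 satisfies x² - 94 = 0, irreducible over ℚ since 94 is squarefree

Minimal polynomial: x² - 94


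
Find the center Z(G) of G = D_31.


Z(G) = {g ∈ G | gx = xg for all x ∈ G}
For odd n, Z(D_n) = {e}: no nontrivial rotation commutes with all reflections

Z(D_31) = {e}


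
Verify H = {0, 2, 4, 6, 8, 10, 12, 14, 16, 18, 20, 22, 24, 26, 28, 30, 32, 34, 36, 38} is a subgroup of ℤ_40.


Subgroup test for H = {0, 2, 4, 6, 8, 10, 12, 14, 16, 18, 20, 22, 24, 26, 28, 30, 32, 34, 36, 38} in (ℤ_40, +):
(1) 0 ∈ H? Yes
(2) Closure: for all a,b ∈ H, (a+b) mod 40 ∈ H? Yes
(3) Inverses: for all a ∈ H, -a mod 40 ∈ H? Yes

Yes, H is a subgroup of ℤ_40


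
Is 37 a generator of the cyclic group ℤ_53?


g generates ℤ_n iff gcd(g, n) = 1
gcd(37, 53) = 1
Since gcd = 1, 37 is a generator.

Yes, 37 generates ℤ_53


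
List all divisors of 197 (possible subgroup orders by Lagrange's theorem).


Lagrange's theorem: |H| divides |G|
|G| = 197
Divisors of 197: 1, 197

Possible subgroup orders: {1, 197}


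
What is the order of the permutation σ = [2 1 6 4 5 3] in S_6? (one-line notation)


Cycle decomposition: (1 2) (3 6)
Cycle lengths: 2, 2
Order = lcm(2, 2) = 2

ord(σ) = 2


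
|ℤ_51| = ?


ℤ_n has n elements.

|ℤ_51| = 51


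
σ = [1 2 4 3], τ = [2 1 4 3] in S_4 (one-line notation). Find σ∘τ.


σ∘τ: apply τ first, then σ
1 →τ 2 →σ 2
2 →τ 1 →σ 1
3 →τ 4 →σ 3
4 →τ 3 →σ 4

σ∘τ = [2 1 3 4]


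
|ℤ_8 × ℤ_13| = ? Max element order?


|ℤ_8 × ℤ_13| = 8 × 13 = 104
Max element order = lcm(8,13) = 104
Cyclic? Yes (gcd=1)

|ℤ_8×ℤ_13| = 104, max element order = 104


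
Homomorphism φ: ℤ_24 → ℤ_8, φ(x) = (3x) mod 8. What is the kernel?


Kernel = preimage of identity
ker(φ) = {x ∈ ℤ_24 : 3x ≡ 0 (mod 8)}. Since 8 | 24, φ is well-defined. The kernel is the cyclic subgroup ⟨8⟩ of ℤ_24 (order 3), i.e. {0, 8, 16}

ker(φ) = {0, 8, 16}


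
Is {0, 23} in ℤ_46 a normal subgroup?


H = {0, 23} in ℤ_46
ℤ_46 is abelian; every subgroup of an abelian group is normal

Yes, normal subgroup


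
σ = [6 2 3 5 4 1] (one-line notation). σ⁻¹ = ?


To find σ⁻¹, swap domain and range:
σ(1) = 6 → σ⁻¹(6) = 1
σ(2) = 2 → σ⁻¹(2) = 2
σ(3) = 3 → σ⁻¹(3) = 3
σ(4) = 5 → σ⁻¹(5) = 4
σ(5) = 4 → σ⁻¹(4) = 5
σ(6) = 1 → σ⁻¹(1) = 6

σ⁻¹ = [6 2 3 5 4 1]


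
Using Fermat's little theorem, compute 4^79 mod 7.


Fermat's little theorem: if p is prime and gcd(a,p)=1, then a^(p-1) ≡ 1 (mod p)
p = 7 is prime, gcd(4,7) = 1
Reduce exponent: 79 mod 6 = 1
So 4^79 ≡ 4^1 (mod 7)
4^1 mod 7 = 4

4^79 ≡ 4 (mod 7)


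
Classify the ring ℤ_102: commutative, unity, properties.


ℤ_102 is a commutative ring with unity 1; 102 = 2×51 is composite, so 2·51 ≡ 0 gives zero divisors (not an integral domain)
Commutative: Yes
Integral domain: No
Has unity: Yes

ℤ_102: Commutative=Yes, Unity=Yes


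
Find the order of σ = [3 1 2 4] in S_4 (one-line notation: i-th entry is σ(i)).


Cycle decomposition: (1 3 2)
Cycle lengths: 3
Order = lcm(3) = 3

ord(σ) = 3


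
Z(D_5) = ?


Z(G) = {g ∈ G | gx = xg for all x ∈ G}
For odd n, Z(D_n) = {e}: no nontrivial rotation commutes with all reflections

Z(D_5) = {e}


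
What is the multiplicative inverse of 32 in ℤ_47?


Use the extended Euclidean algorithm to write 1 = 32·s + 47·t; then s mod 47 is the inverse.
Euclidean algorithm:
  32 = 0·47 + 32
  47 = 1·32 + 15
  32 = 2·15 + 2
  15 = 7·2 + 1
  2 = 2·1 + 0
gcd(32,47) = 1
Back-substitution gives: 32·(-22) + 47·(15) = 1
So 32⁻¹ ≡ -22 ≡ 25 (mod 47)
Check: 32 × 25 = 800 ≡ 1 (mod 47) ✓

32⁻¹ ≡ 25 (mod 47)


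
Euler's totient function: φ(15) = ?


φ(n) = count of k ∈ {1,...,n} with gcd(k,n)=1
Coprimes to 15: {1, 2, 4, 7, 8, 11, 13, 14}
Count: 8

φ(15) = 8


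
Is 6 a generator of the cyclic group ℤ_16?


g generates ℤ_n iff gcd(g, n) = 1
gcd(6, 16) = 2
Since gcd = 2 ≠ 1, ⟨6⟩ has order 8 < 16, so 6 is not a generator.

No, 6 does not generate ℤ_16


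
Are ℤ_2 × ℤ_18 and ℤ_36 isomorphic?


Comparing ℤ_2 × ℤ_18 and ℤ_36:
gcd(2,18) = 2 ≠ 1. Max element order in ℤ_2×ℤ_18 is lcm(2,18) = 18 < 36, so it has no element of order 36

No, ℤ_2 × ℤ_18 ≇ ℤ_36


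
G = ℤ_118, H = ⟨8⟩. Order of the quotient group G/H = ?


|⟨8⟩| = n / gcd(8, 118) = 118 / 2 = 59
H is normal (ℤ_118 is abelian).
|G/H| = |G| / |H| = 118 / 59 = 2

|G/H| = 2


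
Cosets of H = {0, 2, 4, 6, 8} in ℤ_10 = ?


H = {0, 2, 4, 6, 8}, |H| = 5
Number of cosets = |G|/|H| = 10/5 = 2
0 + H = {0, 2, 4, 6, 8}
1 + H = {1, 3, 5, 7, 9}

Cosets: 0+H={0,2,4,6,8}; 1+H={1,3,5,7,9}


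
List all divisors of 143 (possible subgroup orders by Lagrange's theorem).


Lagrange's theorem: |H| divides |G|
|G| = 143
Divisors of 143: 1, 11, 13, 143

Possible subgroup orders: {1, 11, 13, 143}


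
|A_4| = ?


|A_n| = n!/2 (even permutations)
|A_4| = 4!/2 = 24/2 = 12

|A_4| = 12


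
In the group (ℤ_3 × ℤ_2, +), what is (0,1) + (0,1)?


Operation: componentwise addition mod (3, 2)
(0,1) + (0,1) = ((a₁+b₁) mod 3, (a₂+b₂) mod 2) with a = (0,1), b = (0,1)

(0,1) + (0,1) = (0,0)


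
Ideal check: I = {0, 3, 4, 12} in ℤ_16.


Check ideal conditions for I = {0, 3, 4, 12} in ℤ_16:
(1) I is an additive subgroup? No
(2) For r ∈ ℤ_16 and a ∈ I: r·a ∈ I? No  [counterexample: r=2, a=3, r·a mod 16 = 6 ∉ I]

No, I is not an ideal of ℤ_16


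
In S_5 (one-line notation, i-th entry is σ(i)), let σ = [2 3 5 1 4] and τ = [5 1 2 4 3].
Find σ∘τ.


σ∘τ: apply τ first, then σ
1 →τ 5 →σ 4
2 →τ 1 →σ 2
3 →τ 2 →σ 3
4 →τ 4 →σ 1
5 →τ 3 →σ 5

σ∘τ = [4 2 3 1 5]


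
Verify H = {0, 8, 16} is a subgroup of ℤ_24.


Subgroup test for H = {0, 8, 16} in (ℤ_24, +):
(1) 0 ∈ H? Yes
(2) Closure: for all a,b ∈ H, (a+b) mod 24 ∈ H? Yes
(3) Inverses: for all a ∈ H, -a mod 24 ∈ H? Yes

Yes, H is a subgroup of ℤ_24


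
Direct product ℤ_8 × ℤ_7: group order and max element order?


|ℤ_8 × ℤ_7| = 8 × 7 = 56
Max element order = lcm(8,7) = 56
Cyclic? Yes (gcd=1)

|ℤ_8×ℤ_7| = 56, max element order = 56


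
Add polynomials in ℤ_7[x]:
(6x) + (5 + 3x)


Add coefficients mod 7:
x^0: 0 + 5 = 5 (mod 7)
x^1: 6 + 3 = 2 (mod 7)
Result: 5 + 2x

f + g = 5 + 2x


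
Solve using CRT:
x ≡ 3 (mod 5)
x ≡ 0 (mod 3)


m₁ = 5, m₂ = 3, gcd = 1, so CRT applies. M = m₁·m₂ = 15
Let M₁ = M/m₁ = 3, M₂ = M/m₂ = 5
Find y₁ ≡ M₁⁻¹ (mod m₁): 3⁻¹ ≡ 2 (mod 5)
Find y₂ ≡ M₂⁻¹ (mod m₂): 5⁻¹ ≡ 2 (mod 3)
x = a₁·M₁·y₁ + a₂·M₂·y₂ = 3·3·2 + 0·5·2 = 18
Reduce mod 15: x ≡ 3
Check: 3 mod 5 = 3 ✓, 3 mod 3 = 0 ✓

x ≡ 3 (mod 15)


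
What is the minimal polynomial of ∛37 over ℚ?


∛37 satisfies x³ - 37 = 0, irreducible over ℚ (no rational root; 37 is not a perfect cube)

Minimal polynomial: x³ - 37


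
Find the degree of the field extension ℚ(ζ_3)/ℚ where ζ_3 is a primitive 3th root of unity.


[ℚ(ζ_n):ℚ] = deg Φ_n(x) = φ(n). Here φ(3) = 2

[ℚ(ζ_3)/ℚ where ζ_3 is a primitive 3th root of unity] = 2


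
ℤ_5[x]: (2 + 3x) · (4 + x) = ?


Expand and collect like terms; reduce coefficients mod 5:
x^0: 2·4 = 8 ≡ 3 (mod 5)
x^1: 2·1 + 3·4 = 14 ≡ 4 (mod 5)
x^2: 3·1 = 3 ≡ 3 (mod 5)
Result: 3 + 4x + 3x^2

f · g = 3 + 4x + 3x^2


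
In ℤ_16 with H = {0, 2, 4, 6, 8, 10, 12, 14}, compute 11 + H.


11 + H = {11 + h (mod 16) : h ∈ H}
11+0=11, 11+2=13, 11+4=15, 11+6=1, 11+8=3, 11+10=5, 11+12=7, 11+14=9
11 + H = {1, 3, 5, 7, 9, 11, 13, 15} = 1 + H

11 + H = {1, 3, 5, 7, 9, 11, 13, 15}


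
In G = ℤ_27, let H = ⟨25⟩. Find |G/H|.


|⟨25⟩| = n / gcd(25, 27) = 27 / 1 = 27
H is normal (ℤ_27 is abelian).
|G/H| = |G| / |H| = 27 / 27 = 1

|G/H| = 1


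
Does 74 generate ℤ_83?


g generates ℤ_n iff gcd(g, n) = 1
gcd(74, 83) = 1
Since gcd = 1, 74 is a generator.

Yes, 74 generates ℤ_83


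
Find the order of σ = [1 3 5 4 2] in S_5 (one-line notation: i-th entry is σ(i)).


Cycle decomposition: (2 3 5)
Cycle lengths: 3
Order = lcm(3) = 3

ord(σ) = 3


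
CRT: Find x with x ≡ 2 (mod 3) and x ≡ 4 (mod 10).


m₁ = 3, m₂ = 10, gcd = 1, so CRT applies. M = m₁·m₂ = 30
Let M₁ = M/m₁ = 10, M₂ = M/m₂ = 3
Find y₁ ≡ M₁⁻¹ (mod m₁): 10⁻¹ ≡ 1 (mod 3)
Find y₂ ≡ M₂⁻¹ (mod m₂): 3⁻¹ ≡ 7 (mod 10)
x = a₁·M₁·y₁ + a₂·M₂·y₂ = 2·10·1 + 4·3·7 = 104
Reduce mod 30: x ≡ 14
Check: 14 mod 3 = 2 ✓, 14 mod 10 = 4 ✓

x ≡ 14 (mod 30)


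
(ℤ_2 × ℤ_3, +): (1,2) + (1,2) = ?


Operation: componentwise addition mod (2, 3)
(1,2) + (1,2) = ((a₁+b₁) mod 2, (a₂+b₂) mod 3) with a = (1,2), b = (1,2)

(1,2) + (1,2) = (0,1)


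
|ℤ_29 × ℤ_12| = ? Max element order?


|ℤ_29 × ℤ_12| = 29 × 12 = 348
Max element order = lcm(29,12) = 348
Cyclic? Yes (gcd=1)

|ℤ_29×ℤ_12| = 348, max element order = 348


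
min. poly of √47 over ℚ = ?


√47 satisfies x² - 47 = 0, irreducible over ℚ since 47 is squarefree

Minimal polynomial: x² - 47


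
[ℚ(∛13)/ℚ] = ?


∛13 has minimal polynomial x³ - 13 (irreducible over ℚ since 13 is not a perfect cube)

[ℚ(∛13)/ℚ] = 3


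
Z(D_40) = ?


Z(G) = {g ∈ G | gx = xg for all x ∈ G}
For even n, Z(D_n) = {e, r^(n/2)}: the 180° rotation r^20 commutes with every reflection and rotation

Z(D_40) = {e, r^20}


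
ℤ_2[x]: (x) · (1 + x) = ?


Expand and collect like terms; reduce coefficients mod 2:
x^0: 0·1 = 0 ≡ 0 (mod 2)
x^1: 0·1 + 1·1 = 1 ≡ 1 (mod 2)
x^2: 1·1 = 1 ≡ 1 (mod 2)
Result: x + x^2

f · g = x + x^2


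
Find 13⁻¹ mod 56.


Use the extended Euclidean algorithm to write 1 = 13·s + 56·t; then s mod 56 is the inverse.
Euclidean algorithm:
  13 = 0·56 + 13
  56 = 4·13 + 4
  13 = 3·4 + 1
  4 = 4·1 + 0
gcd(13,56) = 1
Back-substitution gives: 13·(13) + 56·(-3) = 1
So 13⁻¹ ≡ 13 ≡ 13 (mod 56)
Check: 13 × 13 = 169 ≡ 1 (mod 56) ✓

13⁻¹ ≡ 13 (mod 56)


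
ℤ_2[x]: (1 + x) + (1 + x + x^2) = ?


Add coefficients mod 2:
x^0: 1 + 1 = 0 (mod 2)
x^1: 1 + 1 = 0 (mod 2)
x^2: 0 + 1 = 1 (mod 2)
Result: x^2

f + g = x^2


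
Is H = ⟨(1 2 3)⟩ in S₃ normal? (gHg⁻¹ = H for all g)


H = ⟨(1 2 3)⟩ in S₃
⟨(1 2 3)⟩ has order 3 and index 2 in S₃; index-2 subgroups are normal

Yes, normal subgroup


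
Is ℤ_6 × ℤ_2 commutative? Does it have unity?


Direct product ring; commutative with unity (1,1); but (1,0)·(0,1) = (0,0) gives zero divisors, so not an integral domain
Commutative: Yes
Integral domain: No
Has unity: Yes

ℤ_6 × ℤ_2: Commutative=Yes, Unity=Yes


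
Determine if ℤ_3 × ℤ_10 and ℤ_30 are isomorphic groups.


Comparing ℤ_3 × ℤ_10 and ℤ_30:
gcd(3,10) = 1, so ℤ_3 × ℤ_10 ≅ ℤ_30 (CRT)

Yes, ℤ_3 × ℤ_10 ≅ ℤ_30


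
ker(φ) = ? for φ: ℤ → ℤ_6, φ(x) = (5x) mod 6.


Kernel = preimage of identity
ker(φ) = {x ∈ ℤ : 5x ≡ 0 (mod 6)}. gcd(5,6) = 1, so 5x ≡ 0 (mod 6) ⟺ x ≡ 0 (mod 6/1 = 6). Hence ker(φ) = 6ℤ

ker(φ) = 6ℤ


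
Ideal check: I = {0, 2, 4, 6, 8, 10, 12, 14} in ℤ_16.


Check ideal conditions for I = {0, 2, 4, 6, 8, 10, 12, 14} in ℤ_16:
(1) I is an additive subgroup? Yes
(2) For r ∈ ℤ_16 and a ∈ I: r·a ∈ I? Yes

Yes, I is an ideal of ℤ_16


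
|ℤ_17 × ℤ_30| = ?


|A × B| = |A| · |B|
|ℤ_17 × ℤ_30| = 17 × 30 = 510

|ℤ_17 × ℤ_30| = 510


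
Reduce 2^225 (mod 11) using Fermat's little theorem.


Fermat's little theorem: if p is prime and gcd(a,p)=1, then a^(p-1) ≡ 1 (mod p)
p = 11 is prime, gcd(2,11) = 1
Reduce exponent: 225 mod 10 = 5
So 2^225 ≡ 2^5 (mod 11)
2^5 mod 11 = 10

2^225 ≡ 10 (mod 11)


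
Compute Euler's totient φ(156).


Factor n: 156 = 2^2 × 3 × 13
φ(n) = n · ∏(1 - 1/p) over distinct primes p | n
φ(156) = 156 · (1 - 1/2) · (1 - 1/3) · (1 - 1/13) = 48

φ(156) = 48


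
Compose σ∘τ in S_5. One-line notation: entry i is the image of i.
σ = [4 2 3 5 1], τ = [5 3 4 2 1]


σ∘τ: apply τ first, then σ
1 →τ 5 →σ 1
2 →τ 3 →σ 3
3 →τ 4 →σ 5
4 →τ 2 →σ 2
5 →τ 1 →σ 4

σ∘τ = [1 3 5 2 4]


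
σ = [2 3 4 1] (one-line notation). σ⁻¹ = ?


To find σ⁻¹, swap domain and range:
σ(1) = 2 → σ⁻¹(2) = 1
σ(2) = 3 → σ⁻¹(3) = 2
σ(3) = 4 → σ⁻¹(4) = 3
σ(4) = 1 → σ⁻¹(1) = 4

σ⁻¹ = [4 1 2 3]


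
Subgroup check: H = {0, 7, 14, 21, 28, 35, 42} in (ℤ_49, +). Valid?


Subgroup test for H = {0, 7, 14, 21, 28, 35, 42} in (ℤ_49, +):
(1) 0 ∈ H? Yes
(2) Closure: for all a,b ∈ H, (a+b) mod 49 ∈ H? Yes
(3) Inverses: for all a ∈ H, -a mod 49 ∈ H? Yes

Yes, H is a subgroup of ℤ_49


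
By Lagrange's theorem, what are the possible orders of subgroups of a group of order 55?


Lagrange's theorem: |H| divides |G|
|G| = 55
Divisors of 55: 1, 5, 11, 55

Possible subgroup orders: {1, 5, 11, 55}
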